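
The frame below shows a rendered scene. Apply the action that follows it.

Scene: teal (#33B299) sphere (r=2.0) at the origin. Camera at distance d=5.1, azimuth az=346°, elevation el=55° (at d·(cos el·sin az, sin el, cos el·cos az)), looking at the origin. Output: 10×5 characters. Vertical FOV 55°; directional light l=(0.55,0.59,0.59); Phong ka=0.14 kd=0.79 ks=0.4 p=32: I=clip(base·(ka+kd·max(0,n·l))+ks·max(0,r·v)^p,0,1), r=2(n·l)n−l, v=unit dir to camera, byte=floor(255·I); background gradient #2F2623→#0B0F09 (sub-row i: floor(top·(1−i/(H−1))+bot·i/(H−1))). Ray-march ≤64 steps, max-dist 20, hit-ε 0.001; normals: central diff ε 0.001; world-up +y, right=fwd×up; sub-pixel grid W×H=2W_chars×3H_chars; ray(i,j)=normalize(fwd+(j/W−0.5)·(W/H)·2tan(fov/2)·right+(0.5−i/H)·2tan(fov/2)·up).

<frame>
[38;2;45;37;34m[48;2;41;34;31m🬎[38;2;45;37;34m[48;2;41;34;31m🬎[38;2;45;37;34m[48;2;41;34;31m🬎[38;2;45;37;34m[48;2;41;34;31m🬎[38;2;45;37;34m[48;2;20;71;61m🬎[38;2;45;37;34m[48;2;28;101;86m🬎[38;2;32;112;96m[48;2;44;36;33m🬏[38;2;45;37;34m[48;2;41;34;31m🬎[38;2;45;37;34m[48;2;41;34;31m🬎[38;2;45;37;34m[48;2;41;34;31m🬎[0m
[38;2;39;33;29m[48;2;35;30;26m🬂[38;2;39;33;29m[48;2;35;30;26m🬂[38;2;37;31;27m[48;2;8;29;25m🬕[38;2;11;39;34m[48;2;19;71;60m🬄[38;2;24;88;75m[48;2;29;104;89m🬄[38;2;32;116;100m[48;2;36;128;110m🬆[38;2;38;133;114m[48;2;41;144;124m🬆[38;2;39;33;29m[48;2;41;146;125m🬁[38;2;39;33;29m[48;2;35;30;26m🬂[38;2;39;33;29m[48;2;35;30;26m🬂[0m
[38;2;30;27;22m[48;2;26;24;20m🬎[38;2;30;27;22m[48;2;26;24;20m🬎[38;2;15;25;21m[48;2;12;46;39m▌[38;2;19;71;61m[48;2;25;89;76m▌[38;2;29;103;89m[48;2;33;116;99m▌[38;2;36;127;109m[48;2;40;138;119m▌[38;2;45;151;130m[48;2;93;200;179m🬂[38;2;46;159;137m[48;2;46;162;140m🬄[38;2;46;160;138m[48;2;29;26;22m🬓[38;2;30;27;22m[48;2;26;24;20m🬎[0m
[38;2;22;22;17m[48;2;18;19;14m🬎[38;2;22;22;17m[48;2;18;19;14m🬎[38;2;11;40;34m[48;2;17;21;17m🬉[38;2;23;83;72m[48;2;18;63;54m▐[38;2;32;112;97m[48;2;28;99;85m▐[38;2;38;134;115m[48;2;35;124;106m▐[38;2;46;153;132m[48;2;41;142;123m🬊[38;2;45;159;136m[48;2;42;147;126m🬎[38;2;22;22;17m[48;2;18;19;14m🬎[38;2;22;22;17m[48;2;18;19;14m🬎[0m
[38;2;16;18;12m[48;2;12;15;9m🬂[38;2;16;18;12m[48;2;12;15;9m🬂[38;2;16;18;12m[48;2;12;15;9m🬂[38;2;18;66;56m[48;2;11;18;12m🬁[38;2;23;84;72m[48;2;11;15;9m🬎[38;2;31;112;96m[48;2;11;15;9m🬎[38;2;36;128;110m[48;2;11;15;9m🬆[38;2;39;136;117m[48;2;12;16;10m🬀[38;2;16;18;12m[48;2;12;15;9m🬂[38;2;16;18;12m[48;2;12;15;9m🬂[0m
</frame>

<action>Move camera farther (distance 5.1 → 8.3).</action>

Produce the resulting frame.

<frame>
[38;2;45;37;34m[48;2;41;34;31m🬎[38;2;45;37;34m[48;2;41;34;31m🬎[38;2;45;37;34m[48;2;41;34;31m🬎[38;2;45;37;34m[48;2;41;34;31m🬎[38;2;45;37;34m[48;2;41;34;31m🬎[38;2;45;37;34m[48;2;41;34;31m🬎[38;2;45;37;34m[48;2;41;34;31m🬎[38;2;45;37;34m[48;2;41;34;31m🬎[38;2;45;37;34m[48;2;41;34;31m🬎[38;2;45;37;34m[48;2;41;34;31m🬎[0m
[38;2;39;33;29m[48;2;35;30;26m🬂[38;2;39;33;29m[48;2;35;30;26m🬂[38;2;39;33;29m[48;2;35;30;26m🬂[38;2;39;33;29m[48;2;35;30;26m🬂[38;2;32;33;29m[48;2;23;81;69m🬝[38;2;33;40;35m[48;2;33;116;100m🬎[38;2;38;133;115m[48;2;36;31;27m🬏[38;2;39;33;29m[48;2;35;30;26m🬂[38;2;39;33;29m[48;2;35;30;26m🬂[38;2;39;33;29m[48;2;35;30;26m🬂[0m
[38;2;30;27;22m[48;2;26;24;20m🬎[38;2;30;27;22m[48;2;26;24;20m🬎[38;2;30;27;22m[48;2;26;24;20m🬎[38;2;28;26;21m[48;2;7;25;22m▌[38;2;19;69;60m[48;2;28;101;87m▌[38;2;36;128;110m[48;2;59;163;142m🬕[38;2;43;151;130m[48;2;48;164;141m🬂[38;2;30;27;22m[48;2;26;24;20m🬎[38;2;30;27;22m[48;2;26;24;20m🬎[38;2;30;27;22m[48;2;26;24;20m🬎[0m
[38;2;22;22;17m[48;2;18;19;14m🬎[38;2;22;22;17m[48;2;18;19;14m🬎[38;2;22;22;17m[48;2;18;19;14m🬎[38;2;20;20;15m[48;2;7;24;21m🬺[38;2;23;83;71m[48;2;16;27;22m🬊[38;2;35;126;108m[48;2;19;45;37m🬎[38;2;42;148;127m[48;2;19;19;14m🬆[38;2;22;22;17m[48;2;18;19;14m🬎[38;2;22;22;17m[48;2;18;19;14m🬎[38;2;22;22;17m[48;2;18;19;14m🬎[0m
[38;2;16;18;12m[48;2;12;15;9m🬂[38;2;16;18;12m[48;2;12;15;9m🬂[38;2;16;18;12m[48;2;12;15;9m🬂[38;2;16;18;12m[48;2;12;15;9m🬂[38;2;16;18;12m[48;2;12;15;9m🬂[38;2;16;18;12m[48;2;12;15;9m🬂[38;2;16;18;12m[48;2;12;15;9m🬂[38;2;16;18;12m[48;2;12;15;9m🬂[38;2;16;18;12m[48;2;12;15;9m🬂[38;2;16;18;12m[48;2;12;15;9m🬂[0m
</frame>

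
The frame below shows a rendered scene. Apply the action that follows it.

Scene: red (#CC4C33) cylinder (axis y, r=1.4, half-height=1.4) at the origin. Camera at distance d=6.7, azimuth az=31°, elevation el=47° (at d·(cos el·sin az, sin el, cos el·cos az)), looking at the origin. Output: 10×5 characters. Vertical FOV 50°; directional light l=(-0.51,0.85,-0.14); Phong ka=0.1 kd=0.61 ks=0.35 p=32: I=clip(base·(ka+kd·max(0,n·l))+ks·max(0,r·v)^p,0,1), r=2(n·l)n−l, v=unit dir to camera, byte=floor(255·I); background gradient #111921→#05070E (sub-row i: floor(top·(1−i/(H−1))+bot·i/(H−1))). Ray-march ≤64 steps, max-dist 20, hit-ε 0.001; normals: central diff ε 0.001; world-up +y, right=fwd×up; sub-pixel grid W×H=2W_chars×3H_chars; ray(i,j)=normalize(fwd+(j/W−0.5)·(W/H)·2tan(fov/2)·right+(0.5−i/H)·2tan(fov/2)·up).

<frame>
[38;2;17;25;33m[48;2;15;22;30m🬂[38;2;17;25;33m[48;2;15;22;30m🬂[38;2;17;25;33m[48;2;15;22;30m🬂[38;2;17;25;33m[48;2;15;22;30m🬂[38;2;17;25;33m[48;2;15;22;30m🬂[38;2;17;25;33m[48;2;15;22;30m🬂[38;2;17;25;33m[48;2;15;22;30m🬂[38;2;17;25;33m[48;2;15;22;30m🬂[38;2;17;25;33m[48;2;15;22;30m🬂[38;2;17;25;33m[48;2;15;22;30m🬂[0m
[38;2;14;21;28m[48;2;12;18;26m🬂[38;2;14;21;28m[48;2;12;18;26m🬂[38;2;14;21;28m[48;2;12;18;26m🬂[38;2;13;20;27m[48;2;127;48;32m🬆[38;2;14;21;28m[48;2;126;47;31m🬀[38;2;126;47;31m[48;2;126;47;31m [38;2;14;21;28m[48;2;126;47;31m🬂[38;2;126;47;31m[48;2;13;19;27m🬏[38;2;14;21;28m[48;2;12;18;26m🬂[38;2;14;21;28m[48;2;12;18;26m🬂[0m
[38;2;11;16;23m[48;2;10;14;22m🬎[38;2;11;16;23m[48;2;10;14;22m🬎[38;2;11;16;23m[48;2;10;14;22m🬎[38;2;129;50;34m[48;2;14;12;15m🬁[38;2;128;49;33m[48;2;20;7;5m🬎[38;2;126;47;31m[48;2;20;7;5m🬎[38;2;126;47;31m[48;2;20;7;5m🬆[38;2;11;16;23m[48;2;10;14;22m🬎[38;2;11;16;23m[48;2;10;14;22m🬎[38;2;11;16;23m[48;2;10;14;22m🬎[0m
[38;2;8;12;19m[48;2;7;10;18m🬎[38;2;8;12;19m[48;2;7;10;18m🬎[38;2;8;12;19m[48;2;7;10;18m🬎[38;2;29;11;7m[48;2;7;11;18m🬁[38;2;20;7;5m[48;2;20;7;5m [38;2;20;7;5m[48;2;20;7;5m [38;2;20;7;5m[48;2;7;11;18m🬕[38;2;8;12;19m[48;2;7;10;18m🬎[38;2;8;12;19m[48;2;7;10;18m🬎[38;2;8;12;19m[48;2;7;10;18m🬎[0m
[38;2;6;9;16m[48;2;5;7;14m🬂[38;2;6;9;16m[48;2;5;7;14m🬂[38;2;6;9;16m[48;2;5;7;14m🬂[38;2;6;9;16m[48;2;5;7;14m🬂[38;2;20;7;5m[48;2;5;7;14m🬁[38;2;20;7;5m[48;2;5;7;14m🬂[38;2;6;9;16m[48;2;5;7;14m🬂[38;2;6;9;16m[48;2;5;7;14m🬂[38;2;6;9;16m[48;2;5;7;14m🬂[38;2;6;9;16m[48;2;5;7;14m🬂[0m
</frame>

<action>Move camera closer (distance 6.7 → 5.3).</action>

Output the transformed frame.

<frame>
[38;2;17;25;33m[48;2;15;22;30m🬂[38;2;17;25;33m[48;2;15;22;30m🬂[38;2;17;25;33m[48;2;15;22;30m🬂[38;2;16;23;31m[48;2;126;47;31m🬝[38;2;16;24;32m[48;2;126;47;31m🬎[38;2;16;24;32m[48;2;126;47;31m🬎[38;2;16;24;32m[48;2;126;47;31m🬎[38;2;17;25;33m[48;2;15;22;30m🬂[38;2;17;25;33m[48;2;15;22;30m🬂[38;2;17;25;33m[48;2;15;22;30m🬂[0m
[38;2;14;21;28m[48;2;12;18;26m🬂[38;2;14;21;28m[48;2;12;18;26m🬂[38;2;13;19;27m[48;2;127;48;33m🬕[38;2;126;47;31m[48;2;128;49;33m🬬[38;2;126;47;31m[48;2;127;47;32m🬬[38;2;126;47;31m[48;2;126;47;31m [38;2;126;47;31m[48;2;126;47;31m [38;2;126;47;31m[48;2;14;21;28m🬺[38;2;14;21;28m[48;2;12;18;26m🬂[38;2;14;21;28m[48;2;12;18;26m🬂[0m
[38;2;11;16;23m[48;2;10;14;22m🬎[38;2;11;16;23m[48;2;10;14;22m🬎[38;2;10;15;22m[48;2;34;12;8m🬺[38;2;20;7;5m[48;2;131;51;36m🬱[38;2;128;49;33m[48;2;20;7;5m🬎[38;2;126;47;31m[48;2;20;7;5m🬎[38;2;126;47;31m[48;2;20;7;5m🬎[38;2;126;47;31m[48;2;16;10;12m🬀[38;2;11;16;23m[48;2;10;14;22m🬎[38;2;11;16;23m[48;2;10;14;22m🬎[0m
[38;2;8;12;19m[48;2;7;10;18m🬎[38;2;8;12;19m[48;2;7;10;18m🬎[38;2;8;12;19m[48;2;7;10;18m🬎[38;2;22;7;5m[48;2;7;11;18m🬨[38;2;20;7;5m[48;2;20;7;5m [38;2;20;7;5m[48;2;20;7;5m [38;2;20;7;5m[48;2;20;7;5m [38;2;20;7;5m[48;2;7;11;18m🬀[38;2;8;12;19m[48;2;7;10;18m🬎[38;2;8;12;19m[48;2;7;10;18m🬎[0m
[38;2;6;9;16m[48;2;5;7;14m🬂[38;2;6;9;16m[48;2;5;7;14m🬂[38;2;6;9;16m[48;2;5;7;14m🬂[38;2;22;8;5m[48;2;5;7;14m🬁[38;2;20;7;5m[48;2;5;7;14m🬊[38;2;20;7;5m[48;2;5;7;14m🬎[38;2;20;7;5m[48;2;5;7;14m🬂[38;2;6;9;16m[48;2;5;7;14m🬂[38;2;6;9;16m[48;2;5;7;14m🬂[38;2;6;9;16m[48;2;5;7;14m🬂[0m
</frame>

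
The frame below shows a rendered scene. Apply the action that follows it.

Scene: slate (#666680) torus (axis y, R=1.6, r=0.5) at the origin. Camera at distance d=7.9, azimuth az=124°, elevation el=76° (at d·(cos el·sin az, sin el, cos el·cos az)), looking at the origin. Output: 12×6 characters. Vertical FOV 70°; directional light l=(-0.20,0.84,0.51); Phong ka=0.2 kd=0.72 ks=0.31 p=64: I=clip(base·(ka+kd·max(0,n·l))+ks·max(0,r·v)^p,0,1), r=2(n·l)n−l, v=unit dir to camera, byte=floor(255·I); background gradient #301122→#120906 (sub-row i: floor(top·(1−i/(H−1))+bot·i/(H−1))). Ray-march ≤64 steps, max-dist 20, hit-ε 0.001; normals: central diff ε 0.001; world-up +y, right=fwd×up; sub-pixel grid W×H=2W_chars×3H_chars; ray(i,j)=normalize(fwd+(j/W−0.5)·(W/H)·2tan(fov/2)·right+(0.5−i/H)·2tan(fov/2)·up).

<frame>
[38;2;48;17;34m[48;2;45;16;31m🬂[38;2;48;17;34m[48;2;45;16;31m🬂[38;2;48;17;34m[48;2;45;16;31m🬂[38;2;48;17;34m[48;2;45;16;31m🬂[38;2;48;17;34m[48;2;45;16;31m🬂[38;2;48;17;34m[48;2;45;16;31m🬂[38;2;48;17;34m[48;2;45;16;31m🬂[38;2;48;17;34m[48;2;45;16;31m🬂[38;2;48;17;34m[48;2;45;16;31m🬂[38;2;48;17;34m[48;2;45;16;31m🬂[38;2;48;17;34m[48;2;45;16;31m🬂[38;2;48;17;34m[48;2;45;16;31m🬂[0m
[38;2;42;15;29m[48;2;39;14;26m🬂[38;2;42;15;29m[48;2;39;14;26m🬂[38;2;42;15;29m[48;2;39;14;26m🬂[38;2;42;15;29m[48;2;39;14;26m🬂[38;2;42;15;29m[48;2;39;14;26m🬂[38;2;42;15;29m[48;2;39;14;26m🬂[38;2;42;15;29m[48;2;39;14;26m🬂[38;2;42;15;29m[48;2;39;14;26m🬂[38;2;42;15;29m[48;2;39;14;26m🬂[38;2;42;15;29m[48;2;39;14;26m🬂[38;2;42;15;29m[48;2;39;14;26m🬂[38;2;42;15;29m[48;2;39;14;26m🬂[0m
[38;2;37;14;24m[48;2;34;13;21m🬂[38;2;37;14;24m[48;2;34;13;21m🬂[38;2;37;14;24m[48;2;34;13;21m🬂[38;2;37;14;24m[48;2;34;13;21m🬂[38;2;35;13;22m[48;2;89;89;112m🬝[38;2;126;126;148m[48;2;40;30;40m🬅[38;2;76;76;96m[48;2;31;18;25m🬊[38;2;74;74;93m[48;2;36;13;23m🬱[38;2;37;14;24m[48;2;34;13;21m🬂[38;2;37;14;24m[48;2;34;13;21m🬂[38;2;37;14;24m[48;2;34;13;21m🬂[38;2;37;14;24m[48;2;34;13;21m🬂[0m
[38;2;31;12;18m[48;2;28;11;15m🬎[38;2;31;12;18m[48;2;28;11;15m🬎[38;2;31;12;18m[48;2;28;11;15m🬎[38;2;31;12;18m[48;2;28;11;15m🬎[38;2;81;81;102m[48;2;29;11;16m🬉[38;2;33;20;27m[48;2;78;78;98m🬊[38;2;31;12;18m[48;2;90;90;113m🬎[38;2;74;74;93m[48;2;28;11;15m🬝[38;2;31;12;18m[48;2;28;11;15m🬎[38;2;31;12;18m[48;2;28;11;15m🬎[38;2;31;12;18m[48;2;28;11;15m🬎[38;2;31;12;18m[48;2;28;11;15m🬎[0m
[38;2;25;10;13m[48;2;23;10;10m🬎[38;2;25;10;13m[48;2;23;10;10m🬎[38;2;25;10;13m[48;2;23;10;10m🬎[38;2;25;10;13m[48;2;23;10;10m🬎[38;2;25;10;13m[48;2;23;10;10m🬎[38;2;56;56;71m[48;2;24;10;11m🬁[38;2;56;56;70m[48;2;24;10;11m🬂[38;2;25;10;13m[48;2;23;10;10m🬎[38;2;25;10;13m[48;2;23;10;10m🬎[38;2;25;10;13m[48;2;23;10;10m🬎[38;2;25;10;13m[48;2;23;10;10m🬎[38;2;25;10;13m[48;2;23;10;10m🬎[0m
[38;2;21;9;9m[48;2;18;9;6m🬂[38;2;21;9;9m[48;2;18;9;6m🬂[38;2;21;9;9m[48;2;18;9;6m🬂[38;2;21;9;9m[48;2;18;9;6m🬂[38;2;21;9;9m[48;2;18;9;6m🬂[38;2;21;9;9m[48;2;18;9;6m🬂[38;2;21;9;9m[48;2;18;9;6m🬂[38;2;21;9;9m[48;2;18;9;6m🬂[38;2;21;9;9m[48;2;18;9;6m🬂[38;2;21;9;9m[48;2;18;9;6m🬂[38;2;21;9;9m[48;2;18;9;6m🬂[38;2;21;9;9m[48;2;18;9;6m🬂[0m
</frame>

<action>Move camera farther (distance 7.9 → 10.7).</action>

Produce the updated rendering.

<frame>
[38;2;48;17;34m[48;2;45;16;31m🬂[38;2;48;17;34m[48;2;45;16;31m🬂[38;2;48;17;34m[48;2;45;16;31m🬂[38;2;48;17;34m[48;2;45;16;31m🬂[38;2;48;17;34m[48;2;45;16;31m🬂[38;2;48;17;34m[48;2;45;16;31m🬂[38;2;48;17;34m[48;2;45;16;31m🬂[38;2;48;17;34m[48;2;45;16;31m🬂[38;2;48;17;34m[48;2;45;16;31m🬂[38;2;48;17;34m[48;2;45;16;31m🬂[38;2;48;17;34m[48;2;45;16;31m🬂[38;2;48;17;34m[48;2;45;16;31m🬂[0m
[38;2;42;15;29m[48;2;39;14;26m🬂[38;2;42;15;29m[48;2;39;14;26m🬂[38;2;42;15;29m[48;2;39;14;26m🬂[38;2;42;15;29m[48;2;39;14;26m🬂[38;2;42;15;29m[48;2;39;14;26m🬂[38;2;42;15;29m[48;2;39;14;26m🬂[38;2;42;15;29m[48;2;39;14;26m🬂[38;2;42;15;29m[48;2;39;14;26m🬂[38;2;42;15;29m[48;2;39;14;26m🬂[38;2;42;15;29m[48;2;39;14;26m🬂[38;2;42;15;29m[48;2;39;14;26m🬂[38;2;42;15;29m[48;2;39;14;26m🬂[0m
[38;2;37;14;24m[48;2;34;13;21m🬂[38;2;37;14;24m[48;2;34;13;21m🬂[38;2;37;14;24m[48;2;34;13;21m🬂[38;2;37;14;24m[48;2;34;13;21m🬂[38;2;37;14;24m[48;2;34;13;21m🬂[38;2;91;91;114m[48;2;32;15;23m🬖[38;2;82;82;103m[48;2;37;20;30m🬋[38;2;75;75;94m[48;2;35;13;22m🬏[38;2;37;14;24m[48;2;34;13;21m🬂[38;2;37;14;24m[48;2;34;13;21m🬂[38;2;37;14;24m[48;2;34;13;21m🬂[38;2;37;14;24m[48;2;34;13;21m🬂[0m
[38;2;31;12;18m[48;2;28;11;15m🬎[38;2;31;12;18m[48;2;28;11;15m🬎[38;2;31;12;18m[48;2;28;11;15m🬎[38;2;31;12;18m[48;2;28;11;15m🬎[38;2;31;12;18m[48;2;28;11;15m🬎[38;2;72;72;90m[48;2;30;11;17m🬪[38;2;36;22;30m[48;2;81;81;102m🬥[38;2;71;71;89m[48;2;29;11;16m🬄[38;2;31;12;18m[48;2;28;11;15m🬎[38;2;31;12;18m[48;2;28;11;15m🬎[38;2;31;12;18m[48;2;28;11;15m🬎[38;2;31;12;18m[48;2;28;11;15m🬎[0m
[38;2;25;10;13m[48;2;23;10;10m🬎[38;2;25;10;13m[48;2;23;10;10m🬎[38;2;25;10;13m[48;2;23;10;10m🬎[38;2;25;10;13m[48;2;23;10;10m🬎[38;2;25;10;13m[48;2;23;10;10m🬎[38;2;25;10;13m[48;2;23;10;10m🬎[38;2;25;10;13m[48;2;23;10;10m🬎[38;2;25;10;13m[48;2;23;10;10m🬎[38;2;25;10;13m[48;2;23;10;10m🬎[38;2;25;10;13m[48;2;23;10;10m🬎[38;2;25;10;13m[48;2;23;10;10m🬎[38;2;25;10;13m[48;2;23;10;10m🬎[0m
[38;2;21;9;9m[48;2;18;9;6m🬂[38;2;21;9;9m[48;2;18;9;6m🬂[38;2;21;9;9m[48;2;18;9;6m🬂[38;2;21;9;9m[48;2;18;9;6m🬂[38;2;21;9;9m[48;2;18;9;6m🬂[38;2;21;9;9m[48;2;18;9;6m🬂[38;2;21;9;9m[48;2;18;9;6m🬂[38;2;21;9;9m[48;2;18;9;6m🬂[38;2;21;9;9m[48;2;18;9;6m🬂[38;2;21;9;9m[48;2;18;9;6m🬂[38;2;21;9;9m[48;2;18;9;6m🬂[38;2;21;9;9m[48;2;18;9;6m🬂[0m
</frame>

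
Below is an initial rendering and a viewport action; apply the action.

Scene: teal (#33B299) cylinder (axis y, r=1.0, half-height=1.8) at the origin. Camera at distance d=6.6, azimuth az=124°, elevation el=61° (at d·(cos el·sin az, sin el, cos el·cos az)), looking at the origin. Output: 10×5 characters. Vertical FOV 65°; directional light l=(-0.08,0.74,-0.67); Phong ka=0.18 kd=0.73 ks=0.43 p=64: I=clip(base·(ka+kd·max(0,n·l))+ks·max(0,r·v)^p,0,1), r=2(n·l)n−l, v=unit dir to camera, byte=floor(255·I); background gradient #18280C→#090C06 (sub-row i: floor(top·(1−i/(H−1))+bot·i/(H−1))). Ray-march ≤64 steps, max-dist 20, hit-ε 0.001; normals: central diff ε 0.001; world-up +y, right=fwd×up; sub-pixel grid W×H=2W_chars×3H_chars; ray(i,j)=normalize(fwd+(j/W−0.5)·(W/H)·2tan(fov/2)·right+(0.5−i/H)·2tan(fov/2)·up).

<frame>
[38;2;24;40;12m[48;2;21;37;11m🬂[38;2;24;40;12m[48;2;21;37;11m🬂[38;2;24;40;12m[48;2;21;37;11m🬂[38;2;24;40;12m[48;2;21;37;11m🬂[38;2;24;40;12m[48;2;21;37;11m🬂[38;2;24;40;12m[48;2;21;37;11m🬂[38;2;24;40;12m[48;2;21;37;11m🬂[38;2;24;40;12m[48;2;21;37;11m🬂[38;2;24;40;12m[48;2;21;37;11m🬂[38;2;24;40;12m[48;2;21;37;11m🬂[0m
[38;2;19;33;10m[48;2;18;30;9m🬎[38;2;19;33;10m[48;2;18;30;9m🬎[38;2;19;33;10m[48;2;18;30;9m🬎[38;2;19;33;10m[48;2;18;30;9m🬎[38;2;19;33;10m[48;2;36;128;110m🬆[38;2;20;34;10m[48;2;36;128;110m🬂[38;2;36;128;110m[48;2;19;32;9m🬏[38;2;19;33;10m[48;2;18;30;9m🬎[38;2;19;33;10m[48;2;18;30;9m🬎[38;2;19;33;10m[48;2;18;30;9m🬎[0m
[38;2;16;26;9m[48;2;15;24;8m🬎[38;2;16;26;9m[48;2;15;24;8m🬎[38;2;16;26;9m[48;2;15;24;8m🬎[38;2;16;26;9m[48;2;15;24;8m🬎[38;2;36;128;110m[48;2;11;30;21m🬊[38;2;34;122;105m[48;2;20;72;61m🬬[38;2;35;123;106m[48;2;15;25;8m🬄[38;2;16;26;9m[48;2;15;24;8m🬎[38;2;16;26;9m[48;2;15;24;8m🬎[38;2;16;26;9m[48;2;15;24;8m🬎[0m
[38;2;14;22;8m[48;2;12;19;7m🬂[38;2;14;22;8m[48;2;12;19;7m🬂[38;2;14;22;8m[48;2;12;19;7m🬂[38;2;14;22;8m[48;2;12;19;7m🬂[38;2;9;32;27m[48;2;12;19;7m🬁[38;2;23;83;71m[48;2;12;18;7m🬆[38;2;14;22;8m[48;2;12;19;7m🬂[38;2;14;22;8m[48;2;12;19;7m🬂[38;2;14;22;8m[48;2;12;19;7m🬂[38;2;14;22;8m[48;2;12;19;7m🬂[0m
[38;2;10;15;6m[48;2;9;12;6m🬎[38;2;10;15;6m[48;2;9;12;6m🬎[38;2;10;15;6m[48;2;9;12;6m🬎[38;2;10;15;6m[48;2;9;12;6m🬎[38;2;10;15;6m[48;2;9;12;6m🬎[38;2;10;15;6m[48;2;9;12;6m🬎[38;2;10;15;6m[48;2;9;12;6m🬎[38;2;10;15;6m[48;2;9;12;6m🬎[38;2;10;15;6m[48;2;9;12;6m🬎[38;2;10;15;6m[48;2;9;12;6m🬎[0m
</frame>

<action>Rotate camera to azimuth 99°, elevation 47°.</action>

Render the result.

<frame>
[38;2;24;40;12m[48;2;21;37;11m🬂[38;2;24;40;12m[48;2;21;37;11m🬂[38;2;24;40;12m[48;2;21;37;11m🬂[38;2;24;40;12m[48;2;21;37;11m🬂[38;2;24;40;12m[48;2;21;37;11m🬂[38;2;24;40;12m[48;2;21;37;11m🬂[38;2;24;40;12m[48;2;21;37;11m🬂[38;2;24;40;12m[48;2;21;37;11m🬂[38;2;24;40;12m[48;2;21;37;11m🬂[38;2;24;40;12m[48;2;21;37;11m🬂[0m
[38;2;19;33;10m[48;2;18;30;9m🬎[38;2;19;33;10m[48;2;18;30;9m🬎[38;2;19;33;10m[48;2;18;30;9m🬎[38;2;19;33;10m[48;2;18;30;9m🬎[38;2;19;33;10m[48;2;36;128;110m🬆[38;2;20;34;10m[48;2;36;128;110m🬂[38;2;36;128;110m[48;2;19;32;9m🬏[38;2;19;33;10m[48;2;18;30;9m🬎[38;2;19;33;10m[48;2;18;30;9m🬎[38;2;19;33;10m[48;2;18;30;9m🬎[0m
[38;2;16;26;9m[48;2;15;24;8m🬎[38;2;16;26;9m[48;2;15;24;8m🬎[38;2;16;26;9m[48;2;15;24;8m🬎[38;2;16;26;9m[48;2;15;24;8m🬎[38;2;36;128;110m[48;2;11;29;19m🬁[38;2;36;128;110m[48;2;15;54;46m🬂[38;2;31;110;95m[48;2;15;25;8m🬀[38;2;16;26;9m[48;2;15;24;8m🬎[38;2;16;26;9m[48;2;15;24;8m🬎[38;2;16;26;9m[48;2;15;24;8m🬎[0m
[38;2;14;22;8m[48;2;12;19;7m🬂[38;2;14;22;8m[48;2;12;19;7m🬂[38;2;14;22;8m[48;2;12;19;7m🬂[38;2;14;22;8m[48;2;12;19;7m🬂[38;2;9;32;27m[48;2;12;19;7m🬉[38;2;23;83;71m[48;2;11;26;18m🬉[38;2;14;22;8m[48;2;12;19;7m🬂[38;2;14;22;8m[48;2;12;19;7m🬂[38;2;14;22;8m[48;2;12;19;7m🬂[38;2;14;22;8m[48;2;12;19;7m🬂[0m
[38;2;10;15;6m[48;2;9;12;6m🬎[38;2;10;15;6m[48;2;9;12;6m🬎[38;2;10;15;6m[48;2;9;12;6m🬎[38;2;10;15;6m[48;2;9;12;6m🬎[38;2;10;15;6m[48;2;9;12;6m🬎[38;2;10;15;6m[48;2;9;12;6m🬎[38;2;10;15;6m[48;2;9;12;6m🬎[38;2;10;15;6m[48;2;9;12;6m🬎[38;2;10;15;6m[48;2;9;12;6m🬎[38;2;10;15;6m[48;2;9;12;6m🬎[0m
</frame>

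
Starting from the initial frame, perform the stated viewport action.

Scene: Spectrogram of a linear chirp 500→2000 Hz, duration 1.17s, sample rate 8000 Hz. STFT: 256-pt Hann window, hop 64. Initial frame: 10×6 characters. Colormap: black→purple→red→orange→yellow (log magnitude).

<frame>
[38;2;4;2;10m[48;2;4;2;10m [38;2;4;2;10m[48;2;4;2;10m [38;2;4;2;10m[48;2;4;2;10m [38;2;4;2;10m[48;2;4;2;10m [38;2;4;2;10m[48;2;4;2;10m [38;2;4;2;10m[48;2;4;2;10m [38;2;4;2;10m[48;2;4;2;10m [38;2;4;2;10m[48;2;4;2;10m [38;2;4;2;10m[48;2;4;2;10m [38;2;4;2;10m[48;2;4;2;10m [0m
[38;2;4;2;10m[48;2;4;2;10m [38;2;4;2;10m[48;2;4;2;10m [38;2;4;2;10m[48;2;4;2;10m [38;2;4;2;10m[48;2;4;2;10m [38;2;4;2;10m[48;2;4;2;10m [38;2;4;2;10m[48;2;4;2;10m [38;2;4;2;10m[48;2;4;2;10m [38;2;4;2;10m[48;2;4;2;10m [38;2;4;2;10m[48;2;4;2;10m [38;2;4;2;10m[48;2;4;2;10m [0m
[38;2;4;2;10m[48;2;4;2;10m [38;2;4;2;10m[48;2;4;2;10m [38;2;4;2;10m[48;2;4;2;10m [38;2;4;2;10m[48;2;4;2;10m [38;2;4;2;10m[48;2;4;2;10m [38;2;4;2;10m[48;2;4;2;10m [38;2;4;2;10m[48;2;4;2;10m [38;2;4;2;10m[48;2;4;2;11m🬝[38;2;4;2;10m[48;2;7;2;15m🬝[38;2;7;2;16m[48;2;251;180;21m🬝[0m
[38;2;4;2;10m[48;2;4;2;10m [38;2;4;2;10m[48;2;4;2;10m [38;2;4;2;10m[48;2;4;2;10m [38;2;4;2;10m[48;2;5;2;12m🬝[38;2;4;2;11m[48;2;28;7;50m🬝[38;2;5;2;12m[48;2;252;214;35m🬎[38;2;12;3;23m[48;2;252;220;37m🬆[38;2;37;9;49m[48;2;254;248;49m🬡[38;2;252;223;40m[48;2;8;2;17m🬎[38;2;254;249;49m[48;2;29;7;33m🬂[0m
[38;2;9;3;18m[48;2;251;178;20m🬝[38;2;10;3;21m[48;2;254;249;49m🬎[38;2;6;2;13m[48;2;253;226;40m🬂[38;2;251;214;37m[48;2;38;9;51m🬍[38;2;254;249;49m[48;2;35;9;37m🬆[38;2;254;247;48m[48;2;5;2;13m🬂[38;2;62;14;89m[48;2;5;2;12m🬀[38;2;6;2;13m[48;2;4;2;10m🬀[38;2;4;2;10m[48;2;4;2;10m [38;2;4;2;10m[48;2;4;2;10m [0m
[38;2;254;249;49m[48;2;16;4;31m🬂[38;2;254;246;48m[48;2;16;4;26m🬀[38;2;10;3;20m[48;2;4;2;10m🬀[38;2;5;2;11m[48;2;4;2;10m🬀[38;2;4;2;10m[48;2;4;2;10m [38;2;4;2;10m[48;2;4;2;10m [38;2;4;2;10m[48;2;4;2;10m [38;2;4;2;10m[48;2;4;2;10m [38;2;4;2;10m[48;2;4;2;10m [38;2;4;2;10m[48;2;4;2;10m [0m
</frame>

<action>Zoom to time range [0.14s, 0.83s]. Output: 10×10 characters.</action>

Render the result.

<frame>
[38;2;4;2;10m[48;2;4;2;10m [38;2;4;2;10m[48;2;4;2;10m [38;2;4;2;10m[48;2;4;2;10m [38;2;4;2;10m[48;2;4;2;10m [38;2;4;2;10m[48;2;4;2;10m [38;2;4;2;10m[48;2;4;2;10m [38;2;4;2;10m[48;2;4;2;10m [38;2;4;2;10m[48;2;4;2;10m [38;2;4;2;10m[48;2;4;2;10m [38;2;4;2;10m[48;2;4;2;10m [0m
[38;2;4;2;10m[48;2;4;2;10m [38;2;4;2;10m[48;2;4;2;10m [38;2;4;2;10m[48;2;4;2;10m [38;2;4;2;10m[48;2;4;2;10m [38;2;4;2;10m[48;2;4;2;10m [38;2;4;2;10m[48;2;4;2;10m [38;2;4;2;10m[48;2;4;2;10m [38;2;4;2;10m[48;2;4;2;10m [38;2;4;2;10m[48;2;4;2;10m [38;2;4;2;10m[48;2;4;2;10m [0m
[38;2;4;2;10m[48;2;4;2;10m [38;2;4;2;10m[48;2;4;2;10m [38;2;4;2;10m[48;2;4;2;10m [38;2;4;2;10m[48;2;4;2;10m [38;2;4;2;10m[48;2;4;2;10m [38;2;4;2;10m[48;2;4;2;10m [38;2;4;2;10m[48;2;4;2;10m [38;2;4;2;10m[48;2;4;2;10m [38;2;4;2;10m[48;2;4;2;10m [38;2;4;2;10m[48;2;4;2;10m [0m
[38;2;4;2;10m[48;2;4;2;10m [38;2;4;2;10m[48;2;4;2;10m [38;2;4;2;10m[48;2;4;2;10m [38;2;4;2;10m[48;2;4;2;10m [38;2;4;2;10m[48;2;4;2;10m [38;2;4;2;10m[48;2;4;2;10m [38;2;4;2;10m[48;2;4;2;10m [38;2;4;2;10m[48;2;4;2;10m [38;2;4;2;10m[48;2;4;2;10m [38;2;4;2;10m[48;2;4;2;10m [0m
[38;2;4;2;10m[48;2;4;2;10m [38;2;4;2;10m[48;2;4;2;10m [38;2;4;2;10m[48;2;4;2;10m [38;2;4;2;10m[48;2;4;2;10m [38;2;4;2;10m[48;2;4;2;10m [38;2;4;2;10m[48;2;4;2;10m [38;2;4;2;10m[48;2;4;2;10m [38;2;4;2;10m[48;2;4;2;10m [38;2;4;2;10m[48;2;4;2;10m [38;2;4;2;10m[48;2;4;2;10m [0m
[38;2;4;2;10m[48;2;4;2;10m [38;2;4;2;10m[48;2;4;2;10m [38;2;4;2;10m[48;2;4;2;10m [38;2;4;2;10m[48;2;4;2;10m [38;2;4;2;10m[48;2;4;2;10m [38;2;4;2;10m[48;2;4;2;10m [38;2;4;2;10m[48;2;4;2;11m🬝[38;2;4;2;10m[48;2;5;2;12m🬝[38;2;4;2;10m[48;2;6;2;14m🬎[38;2;6;2;14m[48;2;28;7;51m🬝[0m
[38;2;4;2;10m[48;2;4;2;10m [38;2;4;2;10m[48;2;4;2;10m [38;2;4;2;10m[48;2;5;2;11m🬝[38;2;4;2;10m[48;2;7;2;15m🬝[38;2;5;2;13m[48;2;27;6;49m🬝[38;2;27;7;28m[48;2;252;206;32m🬝[38;2;36;9;40m[48;2;254;248;49m🬎[38;2;16;4;31m[48;2;253;234;43m🬂[38;2;253;230;41m[48;2;110;28;71m🬍[38;2;242;202;53m[48;2;11;3;23m🬎[0m
[38;2;15;4;28m[48;2;245;142;16m🬝[38;2;17;4;33m[48;2;254;249;49m🬎[38;2;8;2;17m[48;2;250;219;42m🬂[38;2;52;12;70m[48;2;252;215;36m🬡[38;2;253;229;41m[48;2;11;3;23m🬎[38;2;254;248;49m[48;2;51;13;39m🬂[38;2;254;236;44m[48;2;43;11;29m🬀[38;2;28;7;50m[48;2;6;2;14m🬀[38;2;8;2;17m[48;2;4;2;10m🬀[38;2;5;2;12m[48;2;4;2;10m🬀[0m
[38;2;248;207;42m[48;2;20;5;37m🬆[38;2;248;193;34m[48;2;8;2;17m🬂[38;2;49;11;85m[48;2;6;2;15m🬀[38;2;8;2;17m[48;2;4;2;10m🬂[38;2;5;2;11m[48;2;4;2;10m🬂[38;2;4;2;11m[48;2;4;2;10m🬀[38;2;4;2;10m[48;2;4;2;10m [38;2;4;2;10m[48;2;4;2;10m [38;2;4;2;10m[48;2;4;2;10m [38;2;4;2;10m[48;2;4;2;10m [0m
[38;2;4;2;11m[48;2;4;2;10m🬀[38;2;4;2;10m[48;2;4;2;10m [38;2;4;2;10m[48;2;4;2;10m [38;2;4;2;10m[48;2;4;2;10m [38;2;4;2;10m[48;2;4;2;10m [38;2;4;2;10m[48;2;4;2;10m [38;2;4;2;10m[48;2;4;2;10m [38;2;4;2;10m[48;2;4;2;10m [38;2;4;2;10m[48;2;4;2;10m [38;2;4;2;10m[48;2;4;2;10m [0m
</frame>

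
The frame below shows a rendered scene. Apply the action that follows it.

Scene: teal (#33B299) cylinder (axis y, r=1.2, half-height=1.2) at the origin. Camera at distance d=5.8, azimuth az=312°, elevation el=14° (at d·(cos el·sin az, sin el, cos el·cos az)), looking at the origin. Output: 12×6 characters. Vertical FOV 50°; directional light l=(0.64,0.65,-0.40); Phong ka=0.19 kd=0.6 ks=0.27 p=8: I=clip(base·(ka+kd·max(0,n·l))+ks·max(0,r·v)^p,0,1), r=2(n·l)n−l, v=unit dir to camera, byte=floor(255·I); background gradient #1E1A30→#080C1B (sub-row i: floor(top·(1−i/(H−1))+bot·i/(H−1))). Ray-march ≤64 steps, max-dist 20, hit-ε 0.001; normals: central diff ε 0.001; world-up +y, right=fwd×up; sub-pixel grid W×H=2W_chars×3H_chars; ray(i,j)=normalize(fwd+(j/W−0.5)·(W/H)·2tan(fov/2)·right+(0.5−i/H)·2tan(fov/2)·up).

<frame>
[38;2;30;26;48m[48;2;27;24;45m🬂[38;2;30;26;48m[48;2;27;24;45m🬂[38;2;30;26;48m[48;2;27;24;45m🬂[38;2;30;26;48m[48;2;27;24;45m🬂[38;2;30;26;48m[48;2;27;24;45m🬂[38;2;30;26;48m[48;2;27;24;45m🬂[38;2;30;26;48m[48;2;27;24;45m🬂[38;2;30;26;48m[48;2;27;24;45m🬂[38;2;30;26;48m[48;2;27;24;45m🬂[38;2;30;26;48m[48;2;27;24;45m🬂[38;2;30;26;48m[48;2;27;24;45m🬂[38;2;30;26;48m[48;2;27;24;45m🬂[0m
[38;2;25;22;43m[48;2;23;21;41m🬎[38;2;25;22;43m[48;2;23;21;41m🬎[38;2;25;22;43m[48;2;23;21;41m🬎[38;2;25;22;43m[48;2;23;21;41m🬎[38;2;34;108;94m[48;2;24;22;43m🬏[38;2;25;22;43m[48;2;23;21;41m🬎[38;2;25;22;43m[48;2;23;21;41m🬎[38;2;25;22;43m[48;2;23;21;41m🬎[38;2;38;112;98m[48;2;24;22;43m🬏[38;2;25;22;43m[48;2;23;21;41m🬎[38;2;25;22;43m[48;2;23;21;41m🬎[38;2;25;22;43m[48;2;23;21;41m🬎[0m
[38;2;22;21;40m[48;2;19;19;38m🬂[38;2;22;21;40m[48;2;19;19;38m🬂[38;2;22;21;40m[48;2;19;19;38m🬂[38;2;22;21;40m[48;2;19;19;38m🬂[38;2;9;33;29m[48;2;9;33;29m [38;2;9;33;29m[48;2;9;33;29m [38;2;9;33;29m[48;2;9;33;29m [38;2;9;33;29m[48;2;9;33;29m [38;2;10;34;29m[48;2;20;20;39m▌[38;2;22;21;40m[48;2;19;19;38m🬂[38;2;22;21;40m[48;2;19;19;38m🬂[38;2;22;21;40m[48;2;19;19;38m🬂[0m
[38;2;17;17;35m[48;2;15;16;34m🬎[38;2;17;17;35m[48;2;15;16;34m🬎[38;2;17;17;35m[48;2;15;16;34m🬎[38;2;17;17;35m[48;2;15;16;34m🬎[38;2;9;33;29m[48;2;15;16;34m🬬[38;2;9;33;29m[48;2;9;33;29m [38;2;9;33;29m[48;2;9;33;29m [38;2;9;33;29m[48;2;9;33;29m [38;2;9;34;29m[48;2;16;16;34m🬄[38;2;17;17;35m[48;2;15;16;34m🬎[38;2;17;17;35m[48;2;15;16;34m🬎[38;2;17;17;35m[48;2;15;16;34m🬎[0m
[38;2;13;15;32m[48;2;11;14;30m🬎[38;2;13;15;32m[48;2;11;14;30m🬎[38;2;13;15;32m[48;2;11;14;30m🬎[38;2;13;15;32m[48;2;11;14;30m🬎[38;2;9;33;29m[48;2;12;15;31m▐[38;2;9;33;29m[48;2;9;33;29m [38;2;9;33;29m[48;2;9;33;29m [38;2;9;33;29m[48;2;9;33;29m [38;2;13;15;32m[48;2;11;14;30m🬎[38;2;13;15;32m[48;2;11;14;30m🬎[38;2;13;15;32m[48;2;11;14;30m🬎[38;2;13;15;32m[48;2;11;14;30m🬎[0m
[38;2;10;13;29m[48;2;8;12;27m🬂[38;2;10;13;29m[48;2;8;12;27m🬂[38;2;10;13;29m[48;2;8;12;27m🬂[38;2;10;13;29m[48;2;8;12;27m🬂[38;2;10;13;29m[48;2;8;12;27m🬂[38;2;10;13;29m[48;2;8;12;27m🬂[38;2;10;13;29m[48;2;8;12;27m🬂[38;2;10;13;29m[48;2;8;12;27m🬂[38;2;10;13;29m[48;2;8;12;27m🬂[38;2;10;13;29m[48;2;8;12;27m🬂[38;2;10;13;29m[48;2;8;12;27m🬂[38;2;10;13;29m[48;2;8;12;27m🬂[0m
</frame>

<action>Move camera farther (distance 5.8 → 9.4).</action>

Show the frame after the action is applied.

<frame>
[38;2;30;26;48m[48;2;27;24;45m🬂[38;2;30;26;48m[48;2;27;24;45m🬂[38;2;30;26;48m[48;2;27;24;45m🬂[38;2;30;26;48m[48;2;27;24;45m🬂[38;2;30;26;48m[48;2;27;24;45m🬂[38;2;30;26;48m[48;2;27;24;45m🬂[38;2;30;26;48m[48;2;27;24;45m🬂[38;2;30;26;48m[48;2;27;24;45m🬂[38;2;30;26;48m[48;2;27;24;45m🬂[38;2;30;26;48m[48;2;27;24;45m🬂[38;2;30;26;48m[48;2;27;24;45m🬂[38;2;30;26;48m[48;2;27;24;45m🬂[0m
[38;2;25;22;43m[48;2;23;21;41m🬎[38;2;25;22;43m[48;2;23;21;41m🬎[38;2;25;22;43m[48;2;23;21;41m🬎[38;2;25;22;43m[48;2;23;21;41m🬎[38;2;25;22;43m[48;2;23;21;41m🬎[38;2;25;22;43m[48;2;23;21;41m🬎[38;2;25;22;43m[48;2;23;21;41m🬎[38;2;25;22;43m[48;2;23;21;41m🬎[38;2;25;22;43m[48;2;23;21;41m🬎[38;2;25;22;43m[48;2;23;21;41m🬎[38;2;25;22;43m[48;2;23;21;41m🬎[38;2;25;22;43m[48;2;23;21;41m🬎[0m
[38;2;22;21;40m[48;2;19;19;38m🬂[38;2;22;21;40m[48;2;19;19;38m🬂[38;2;22;21;40m[48;2;19;19;38m🬂[38;2;22;21;40m[48;2;19;19;38m🬂[38;2;22;21;40m[48;2;19;19;38m🬂[38;2;22;21;40m[48;2;9;33;29m🬂[38;2;22;21;40m[48;2;9;33;29m🬂[38;2;20;20;39m[48;2;9;33;29m🬨[38;2;22;21;40m[48;2;19;19;38m🬂[38;2;22;21;40m[48;2;19;19;38m🬂[38;2;22;21;40m[48;2;19;19;38m🬂[38;2;22;21;40m[48;2;19;19;38m🬂[0m
[38;2;17;17;35m[48;2;15;16;34m🬎[38;2;17;17;35m[48;2;15;16;34m🬎[38;2;17;17;35m[48;2;15;16;34m🬎[38;2;17;17;35m[48;2;15;16;34m🬎[38;2;17;17;35m[48;2;15;16;34m🬎[38;2;9;33;29m[48;2;9;33;29m [38;2;9;33;29m[48;2;9;33;29m [38;2;9;33;29m[48;2;16;17;35m▌[38;2;17;17;35m[48;2;15;16;34m🬎[38;2;17;17;35m[48;2;15;16;34m🬎[38;2;17;17;35m[48;2;15;16;34m🬎[38;2;17;17;35m[48;2;15;16;34m🬎[0m
[38;2;13;15;32m[48;2;11;14;30m🬎[38;2;13;15;32m[48;2;11;14;30m🬎[38;2;13;15;32m[48;2;11;14;30m🬎[38;2;13;15;32m[48;2;11;14;30m🬎[38;2;13;15;32m[48;2;11;14;30m🬎[38;2;9;33;29m[48;2;12;14;31m🬁[38;2;9;33;29m[48;2;12;14;30m🬂[38;2;13;15;32m[48;2;11;14;30m🬎[38;2;13;15;32m[48;2;11;14;30m🬎[38;2;13;15;32m[48;2;11;14;30m🬎[38;2;13;15;32m[48;2;11;14;30m🬎[38;2;13;15;32m[48;2;11;14;30m🬎[0m
[38;2;10;13;29m[48;2;8;12;27m🬂[38;2;10;13;29m[48;2;8;12;27m🬂[38;2;10;13;29m[48;2;8;12;27m🬂[38;2;10;13;29m[48;2;8;12;27m🬂[38;2;10;13;29m[48;2;8;12;27m🬂[38;2;10;13;29m[48;2;8;12;27m🬂[38;2;10;13;29m[48;2;8;12;27m🬂[38;2;10;13;29m[48;2;8;12;27m🬂[38;2;10;13;29m[48;2;8;12;27m🬂[38;2;10;13;29m[48;2;8;12;27m🬂[38;2;10;13;29m[48;2;8;12;27m🬂[38;2;10;13;29m[48;2;8;12;27m🬂[0m
</frame>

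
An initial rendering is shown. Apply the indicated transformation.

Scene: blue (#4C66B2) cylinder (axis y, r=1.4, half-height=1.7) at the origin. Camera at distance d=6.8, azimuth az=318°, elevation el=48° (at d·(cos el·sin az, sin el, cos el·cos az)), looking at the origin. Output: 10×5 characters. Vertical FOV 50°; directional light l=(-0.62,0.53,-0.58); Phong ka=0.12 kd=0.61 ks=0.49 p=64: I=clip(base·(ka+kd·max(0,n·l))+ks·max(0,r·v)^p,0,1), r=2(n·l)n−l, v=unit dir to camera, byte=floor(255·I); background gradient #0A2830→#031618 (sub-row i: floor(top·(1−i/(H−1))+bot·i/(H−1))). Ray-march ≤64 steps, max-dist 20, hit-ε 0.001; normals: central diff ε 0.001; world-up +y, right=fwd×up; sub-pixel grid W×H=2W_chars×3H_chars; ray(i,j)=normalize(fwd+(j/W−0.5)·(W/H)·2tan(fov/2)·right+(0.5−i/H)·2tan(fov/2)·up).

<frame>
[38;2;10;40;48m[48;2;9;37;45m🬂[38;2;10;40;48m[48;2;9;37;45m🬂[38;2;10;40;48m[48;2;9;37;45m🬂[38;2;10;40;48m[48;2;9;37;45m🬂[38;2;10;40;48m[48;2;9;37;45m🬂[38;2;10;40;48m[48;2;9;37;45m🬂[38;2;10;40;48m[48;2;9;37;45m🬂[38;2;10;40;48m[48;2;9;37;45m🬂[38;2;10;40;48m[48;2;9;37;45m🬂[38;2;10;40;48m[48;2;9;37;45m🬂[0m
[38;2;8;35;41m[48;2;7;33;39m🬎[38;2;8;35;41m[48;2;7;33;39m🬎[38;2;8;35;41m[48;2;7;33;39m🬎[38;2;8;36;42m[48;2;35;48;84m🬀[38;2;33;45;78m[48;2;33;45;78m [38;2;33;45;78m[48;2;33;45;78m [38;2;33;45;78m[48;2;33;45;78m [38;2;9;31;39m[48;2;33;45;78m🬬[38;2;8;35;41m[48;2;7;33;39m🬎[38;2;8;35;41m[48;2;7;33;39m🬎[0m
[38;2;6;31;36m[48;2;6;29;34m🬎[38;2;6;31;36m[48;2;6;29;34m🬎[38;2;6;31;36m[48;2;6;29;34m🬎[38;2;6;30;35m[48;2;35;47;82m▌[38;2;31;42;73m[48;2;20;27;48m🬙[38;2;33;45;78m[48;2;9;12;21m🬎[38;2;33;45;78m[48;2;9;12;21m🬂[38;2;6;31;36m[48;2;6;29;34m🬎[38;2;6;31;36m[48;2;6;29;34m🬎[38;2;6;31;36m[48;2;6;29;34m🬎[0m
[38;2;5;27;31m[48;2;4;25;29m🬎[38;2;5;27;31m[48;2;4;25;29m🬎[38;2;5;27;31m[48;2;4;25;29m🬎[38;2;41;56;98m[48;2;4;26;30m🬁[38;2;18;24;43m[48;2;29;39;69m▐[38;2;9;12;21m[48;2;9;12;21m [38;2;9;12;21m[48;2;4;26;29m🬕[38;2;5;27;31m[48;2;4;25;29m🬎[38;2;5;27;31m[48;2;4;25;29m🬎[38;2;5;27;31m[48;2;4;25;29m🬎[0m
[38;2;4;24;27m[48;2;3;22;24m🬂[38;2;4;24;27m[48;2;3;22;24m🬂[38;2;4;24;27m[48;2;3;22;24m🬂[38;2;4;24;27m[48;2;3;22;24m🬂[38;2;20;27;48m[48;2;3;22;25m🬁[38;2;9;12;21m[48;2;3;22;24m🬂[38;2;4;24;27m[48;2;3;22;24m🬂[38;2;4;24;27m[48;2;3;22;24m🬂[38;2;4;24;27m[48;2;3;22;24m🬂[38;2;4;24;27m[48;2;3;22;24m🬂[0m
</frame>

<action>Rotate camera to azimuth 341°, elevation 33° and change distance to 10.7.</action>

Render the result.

<frame>
[38;2;10;40;48m[48;2;9;37;45m🬂[38;2;10;40;48m[48;2;9;37;45m🬂[38;2;10;40;48m[48;2;9;37;45m🬂[38;2;10;40;48m[48;2;9;37;45m🬂[38;2;10;40;48m[48;2;9;37;45m🬂[38;2;10;40;48m[48;2;9;37;45m🬂[38;2;10;40;48m[48;2;9;37;45m🬂[38;2;10;40;48m[48;2;9;37;45m🬂[38;2;10;40;48m[48;2;9;37;45m🬂[38;2;10;40;48m[48;2;9;37;45m🬂[0m
[38;2;8;35;41m[48;2;7;33;39m🬎[38;2;8;35;41m[48;2;7;33;39m🬎[38;2;8;35;41m[48;2;7;33;39m🬎[38;2;8;35;41m[48;2;7;33;39m🬎[38;2;8;35;41m[48;2;33;45;78m🬎[38;2;8;35;41m[48;2;33;45;78m🬎[38;2;33;45;78m[48;2;7;34;41m🬏[38;2;8;35;41m[48;2;7;33;39m🬎[38;2;8;35;41m[48;2;7;33;39m🬎[38;2;8;35;41m[48;2;7;33;39m🬎[0m
[38;2;6;31;36m[48;2;6;29;34m🬎[38;2;6;31;36m[48;2;6;29;34m🬎[38;2;6;31;36m[48;2;6;29;34m🬎[38;2;6;31;36m[48;2;6;29;34m🬎[38;2;9;12;21m[48;2;31;43;75m🬦[38;2;33;45;78m[48;2;9;12;21m🬂[38;2;9;12;21m[48;2;6;30;35m▌[38;2;6;31;36m[48;2;6;29;34m🬎[38;2;6;31;36m[48;2;6;29;34m🬎[38;2;6;31;36m[48;2;6;29;34m🬎[0m
[38;2;5;27;31m[48;2;4;25;29m🬎[38;2;5;27;31m[48;2;4;25;29m🬎[38;2;5;27;31m[48;2;4;25;29m🬎[38;2;5;27;31m[48;2;4;25;29m🬎[38;2;40;54;95m[48;2;6;20;27m🬀[38;2;9;12;21m[48;2;4;25;29m🬎[38;2;9;12;21m[48;2;4;26;30m🬀[38;2;5;27;31m[48;2;4;25;29m🬎[38;2;5;27;31m[48;2;4;25;29m🬎[38;2;5;27;31m[48;2;4;25;29m🬎[0m
[38;2;4;24;27m[48;2;3;22;24m🬂[38;2;4;24;27m[48;2;3;22;24m🬂[38;2;4;24;27m[48;2;3;22;24m🬂[38;2;4;24;27m[48;2;3;22;24m🬂[38;2;4;24;27m[48;2;3;22;24m🬂[38;2;4;24;27m[48;2;3;22;24m🬂[38;2;4;24;27m[48;2;3;22;24m🬂[38;2;4;24;27m[48;2;3;22;24m🬂[38;2;4;24;27m[48;2;3;22;24m🬂[38;2;4;24;27m[48;2;3;22;24m🬂[0m
</frame>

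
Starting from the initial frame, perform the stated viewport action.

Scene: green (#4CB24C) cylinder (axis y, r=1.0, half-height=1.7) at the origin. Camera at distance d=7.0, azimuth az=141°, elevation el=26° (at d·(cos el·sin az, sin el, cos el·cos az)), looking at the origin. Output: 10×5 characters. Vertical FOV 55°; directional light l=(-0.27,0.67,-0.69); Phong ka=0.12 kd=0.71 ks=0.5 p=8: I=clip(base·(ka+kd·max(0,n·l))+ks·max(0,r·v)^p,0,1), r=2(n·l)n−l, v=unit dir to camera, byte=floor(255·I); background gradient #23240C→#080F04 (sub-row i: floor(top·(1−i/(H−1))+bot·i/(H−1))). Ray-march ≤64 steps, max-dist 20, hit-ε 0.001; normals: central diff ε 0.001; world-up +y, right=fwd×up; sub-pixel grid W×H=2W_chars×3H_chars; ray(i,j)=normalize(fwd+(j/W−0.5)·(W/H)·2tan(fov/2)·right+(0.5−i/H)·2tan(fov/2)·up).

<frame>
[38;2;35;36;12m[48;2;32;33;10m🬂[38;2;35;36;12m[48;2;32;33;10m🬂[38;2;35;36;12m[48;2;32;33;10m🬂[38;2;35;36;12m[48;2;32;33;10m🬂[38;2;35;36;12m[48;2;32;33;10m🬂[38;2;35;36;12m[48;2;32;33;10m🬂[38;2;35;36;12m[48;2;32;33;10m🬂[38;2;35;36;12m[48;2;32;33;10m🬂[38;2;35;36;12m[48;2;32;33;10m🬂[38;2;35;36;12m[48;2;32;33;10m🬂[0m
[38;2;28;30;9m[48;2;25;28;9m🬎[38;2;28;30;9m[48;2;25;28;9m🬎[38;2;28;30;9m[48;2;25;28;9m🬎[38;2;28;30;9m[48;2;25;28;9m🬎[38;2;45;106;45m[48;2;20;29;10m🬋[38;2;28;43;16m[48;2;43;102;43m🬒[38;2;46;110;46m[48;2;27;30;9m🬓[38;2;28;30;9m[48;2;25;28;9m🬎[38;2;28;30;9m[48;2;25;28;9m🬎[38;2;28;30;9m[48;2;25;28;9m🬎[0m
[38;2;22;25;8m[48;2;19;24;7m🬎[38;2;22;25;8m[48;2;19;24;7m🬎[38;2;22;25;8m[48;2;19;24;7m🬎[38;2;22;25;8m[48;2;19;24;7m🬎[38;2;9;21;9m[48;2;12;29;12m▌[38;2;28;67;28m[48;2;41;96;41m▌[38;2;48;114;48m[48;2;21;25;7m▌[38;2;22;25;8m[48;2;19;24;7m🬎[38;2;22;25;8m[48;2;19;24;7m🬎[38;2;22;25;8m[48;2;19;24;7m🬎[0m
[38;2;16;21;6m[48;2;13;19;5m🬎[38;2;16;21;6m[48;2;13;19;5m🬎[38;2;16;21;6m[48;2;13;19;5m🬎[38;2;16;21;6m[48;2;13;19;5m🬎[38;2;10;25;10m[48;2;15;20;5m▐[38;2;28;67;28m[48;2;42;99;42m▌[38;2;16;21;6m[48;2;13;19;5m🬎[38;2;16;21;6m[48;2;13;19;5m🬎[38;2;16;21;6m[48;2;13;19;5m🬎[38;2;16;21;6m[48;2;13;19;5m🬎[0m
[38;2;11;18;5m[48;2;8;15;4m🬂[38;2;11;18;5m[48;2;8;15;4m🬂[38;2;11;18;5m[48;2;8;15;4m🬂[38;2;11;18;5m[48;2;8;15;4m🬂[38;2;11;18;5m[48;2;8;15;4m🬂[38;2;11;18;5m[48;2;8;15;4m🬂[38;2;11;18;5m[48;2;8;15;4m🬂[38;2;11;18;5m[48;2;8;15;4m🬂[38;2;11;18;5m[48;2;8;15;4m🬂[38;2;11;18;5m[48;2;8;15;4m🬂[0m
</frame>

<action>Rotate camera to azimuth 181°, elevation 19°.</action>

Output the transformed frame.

<frame>
[38;2;35;36;12m[48;2;32;33;10m🬂[38;2;35;36;12m[48;2;32;33;10m🬂[38;2;35;36;12m[48;2;32;33;10m🬂[38;2;35;36;12m[48;2;32;33;10m🬂[38;2;35;36;12m[48;2;32;33;10m🬂[38;2;35;36;12m[48;2;32;33;10m🬂[38;2;35;36;12m[48;2;32;33;10m🬂[38;2;35;36;12m[48;2;32;33;10m🬂[38;2;35;36;12m[48;2;32;33;10m🬂[38;2;35;36;12m[48;2;32;33;10m🬂[0m
[38;2;28;30;9m[48;2;25;28;9m🬎[38;2;28;30;9m[48;2;25;28;9m🬎[38;2;28;30;9m[48;2;25;28;9m🬎[38;2;28;30;9m[48;2;25;28;9m🬎[38;2;25;34;12m[48;2;42;100;42m🬒[38;2;29;31;10m[48;2;46;109;46m🬂[38;2;43;101;43m[48;2;27;30;9m🬓[38;2;28;30;9m[48;2;25;28;9m🬎[38;2;28;30;9m[48;2;25;28;9m🬎[38;2;28;30;9m[48;2;25;28;9m🬎[0m
[38;2;22;25;8m[48;2;19;24;7m🬎[38;2;22;25;8m[48;2;19;24;7m🬎[38;2;22;25;8m[48;2;19;24;7m🬎[38;2;22;25;8m[48;2;19;24;7m🬎[38;2;37;87;37m[48;2;12;30;12m▐[38;2;48;114;48m[48;2;46;109;46m▐[38;2;37;88;37m[48;2;21;25;7m▌[38;2;22;25;8m[48;2;19;24;7m🬎[38;2;22;25;8m[48;2;19;24;7m🬎[38;2;22;25;8m[48;2;19;24;7m🬎[0m
[38;2;16;21;6m[48;2;13;19;5m🬎[38;2;16;21;6m[48;2;13;19;5m🬎[38;2;16;21;6m[48;2;13;19;5m🬎[38;2;16;21;6m[48;2;13;19;5m🬎[38;2;36;85;36m[48;2;12;20;6m▐[38;2;46;109;46m[48;2;48;114;48m▌[38;2;31;74;31m[48;2;14;20;5m🬀[38;2;16;21;6m[48;2;13;19;5m🬎[38;2;16;21;6m[48;2;13;19;5m🬎[38;2;16;21;6m[48;2;13;19;5m🬎[0m
[38;2;11;18;5m[48;2;8;15;4m🬂[38;2;11;18;5m[48;2;8;15;4m🬂[38;2;11;18;5m[48;2;8;15;4m🬂[38;2;11;18;5m[48;2;8;15;4m🬂[38;2;11;18;5m[48;2;8;15;4m🬂[38;2;11;18;5m[48;2;8;15;4m🬂[38;2;11;18;5m[48;2;8;15;4m🬂[38;2;11;18;5m[48;2;8;15;4m🬂[38;2;11;18;5m[48;2;8;15;4m🬂[38;2;11;18;5m[48;2;8;15;4m🬂[0m
</frame>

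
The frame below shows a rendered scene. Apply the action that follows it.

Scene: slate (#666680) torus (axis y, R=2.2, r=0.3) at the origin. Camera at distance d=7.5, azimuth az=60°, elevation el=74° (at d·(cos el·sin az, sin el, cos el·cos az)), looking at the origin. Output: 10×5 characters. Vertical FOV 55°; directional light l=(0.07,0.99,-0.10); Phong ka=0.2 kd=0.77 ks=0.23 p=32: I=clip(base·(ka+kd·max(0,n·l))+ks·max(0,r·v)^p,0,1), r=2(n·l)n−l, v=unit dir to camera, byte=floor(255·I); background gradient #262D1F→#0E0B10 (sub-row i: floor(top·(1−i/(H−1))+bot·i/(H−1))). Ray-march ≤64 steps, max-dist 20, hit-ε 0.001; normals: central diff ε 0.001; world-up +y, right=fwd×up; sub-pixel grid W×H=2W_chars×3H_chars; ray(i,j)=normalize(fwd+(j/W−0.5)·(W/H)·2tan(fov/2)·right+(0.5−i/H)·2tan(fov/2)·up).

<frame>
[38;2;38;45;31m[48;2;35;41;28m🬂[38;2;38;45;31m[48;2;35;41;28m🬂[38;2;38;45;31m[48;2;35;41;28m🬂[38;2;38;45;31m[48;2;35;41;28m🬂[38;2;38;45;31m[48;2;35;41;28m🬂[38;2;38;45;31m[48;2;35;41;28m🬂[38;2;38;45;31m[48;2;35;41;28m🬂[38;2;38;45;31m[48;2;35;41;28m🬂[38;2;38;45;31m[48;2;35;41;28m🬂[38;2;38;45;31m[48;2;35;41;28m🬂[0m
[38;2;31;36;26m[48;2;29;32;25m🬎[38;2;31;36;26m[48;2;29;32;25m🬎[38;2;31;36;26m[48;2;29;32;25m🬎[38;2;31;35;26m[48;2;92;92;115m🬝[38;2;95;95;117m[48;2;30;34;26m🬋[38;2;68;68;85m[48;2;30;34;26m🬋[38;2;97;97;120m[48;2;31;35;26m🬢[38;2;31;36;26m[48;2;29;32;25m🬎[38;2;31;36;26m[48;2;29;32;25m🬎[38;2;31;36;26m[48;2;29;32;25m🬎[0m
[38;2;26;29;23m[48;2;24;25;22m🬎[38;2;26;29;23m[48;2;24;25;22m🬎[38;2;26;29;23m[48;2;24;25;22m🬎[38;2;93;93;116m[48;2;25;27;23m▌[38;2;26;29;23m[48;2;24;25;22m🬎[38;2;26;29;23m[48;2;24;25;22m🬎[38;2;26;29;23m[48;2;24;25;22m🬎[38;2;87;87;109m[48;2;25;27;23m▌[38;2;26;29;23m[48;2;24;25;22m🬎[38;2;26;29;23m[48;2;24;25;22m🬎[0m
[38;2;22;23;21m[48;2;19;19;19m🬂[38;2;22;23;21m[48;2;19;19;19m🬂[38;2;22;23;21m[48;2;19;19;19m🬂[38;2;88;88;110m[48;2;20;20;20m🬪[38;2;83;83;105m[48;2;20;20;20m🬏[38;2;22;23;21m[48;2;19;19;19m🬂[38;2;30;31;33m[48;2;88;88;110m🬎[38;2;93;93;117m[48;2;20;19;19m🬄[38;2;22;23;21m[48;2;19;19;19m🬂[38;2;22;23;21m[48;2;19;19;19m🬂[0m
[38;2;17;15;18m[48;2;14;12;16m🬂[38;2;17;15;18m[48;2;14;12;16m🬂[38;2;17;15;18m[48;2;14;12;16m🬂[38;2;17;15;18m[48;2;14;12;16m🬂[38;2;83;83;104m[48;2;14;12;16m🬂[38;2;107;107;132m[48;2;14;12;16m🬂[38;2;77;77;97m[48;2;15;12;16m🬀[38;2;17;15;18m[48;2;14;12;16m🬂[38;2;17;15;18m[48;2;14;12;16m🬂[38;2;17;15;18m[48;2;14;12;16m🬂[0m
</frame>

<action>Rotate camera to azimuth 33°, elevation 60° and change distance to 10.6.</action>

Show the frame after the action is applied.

<frame>
[38;2;38;45;31m[48;2;35;41;28m🬂[38;2;38;45;31m[48;2;35;41;28m🬂[38;2;38;45;31m[48;2;35;41;28m🬂[38;2;38;45;31m[48;2;35;41;28m🬂[38;2;38;45;31m[48;2;35;41;28m🬂[38;2;38;45;31m[48;2;35;41;28m🬂[38;2;38;45;31m[48;2;35;41;28m🬂[38;2;38;45;31m[48;2;35;41;28m🬂[38;2;38;45;31m[48;2;35;41;28m🬂[38;2;38;45;31m[48;2;35;41;28m🬂[0m
[38;2;31;36;26m[48;2;29;32;25m🬎[38;2;31;36;26m[48;2;29;32;25m🬎[38;2;31;36;26m[48;2;29;32;25m🬎[38;2;31;36;26m[48;2;29;32;25m🬎[38;2;31;35;26m[48;2;96;96;121m🬝[38;2;31;36;26m[48;2;114;114;138m🬎[38;2;31;36;26m[48;2;29;32;25m🬎[38;2;31;36;26m[48;2;29;32;25m🬎[38;2;31;36;26m[48;2;29;32;25m🬎[38;2;31;36;26m[48;2;29;32;25m🬎[0m
[38;2;26;29;23m[48;2;24;25;22m🬎[38;2;26;29;23m[48;2;24;25;22m🬎[38;2;26;29;23m[48;2;24;25;22m🬎[38;2;26;28;23m[48;2;98;98;123m🬕[38;2;71;71;89m[48;2;25;27;22m🬀[38;2;26;29;23m[48;2;24;25;22m🬎[38;2;85;85;106m[48;2;25;27;23m🬧[38;2;26;29;23m[48;2;24;25;22m🬎[38;2;26;29;23m[48;2;24;25;22m🬎[38;2;26;29;23m[48;2;24;25;22m🬎[0m
[38;2;22;23;21m[48;2;19;19;19m🬂[38;2;22;23;21m[48;2;19;19;19m🬂[38;2;22;23;21m[48;2;19;19;19m🬂[38;2;68;68;86m[48;2;20;19;19m🬁[38;2;85;85;107m[48;2;20;20;20m🬋[38;2;90;90;113m[48;2;20;20;20m🬋[38;2;79;79;99m[48;2;20;19;19m🬅[38;2;22;23;21m[48;2;19;19;19m🬂[38;2;22;23;21m[48;2;19;19;19m🬂[38;2;22;23;21m[48;2;19;19;19m🬂[0m
[38;2;17;15;18m[48;2;14;12;16m🬂[38;2;17;15;18m[48;2;14;12;16m🬂[38;2;17;15;18m[48;2;14;12;16m🬂[38;2;17;15;18m[48;2;14;12;16m🬂[38;2;17;15;18m[48;2;14;12;16m🬂[38;2;17;15;18m[48;2;14;12;16m🬂[38;2;17;15;18m[48;2;14;12;16m🬂[38;2;17;15;18m[48;2;14;12;16m🬂[38;2;17;15;18m[48;2;14;12;16m🬂[38;2;17;15;18m[48;2;14;12;16m🬂[0m
</frame>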